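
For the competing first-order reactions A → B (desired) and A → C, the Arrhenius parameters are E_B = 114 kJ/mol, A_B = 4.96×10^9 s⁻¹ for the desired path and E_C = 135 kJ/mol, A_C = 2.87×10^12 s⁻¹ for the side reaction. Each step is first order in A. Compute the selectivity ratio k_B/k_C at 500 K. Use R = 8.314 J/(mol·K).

0.270

k_B/k_C = (A_B/A_C)·exp[−(E_B−E_C)/(RT)] = (A_B/A_C)·exp[(E_C−E_B)/(RT)].
(E_C−E_B)/(RT) = (135−114)×10³/(8.314×500) = 21000/4157 = 5.052.
k_B/k_C = (4.96×10^9/2.87×10^12)·exp(5.052) = 0.001728 × 156.3 = 0.270.
Since E_B < E_C, lowering the temperature improves selectivity toward B.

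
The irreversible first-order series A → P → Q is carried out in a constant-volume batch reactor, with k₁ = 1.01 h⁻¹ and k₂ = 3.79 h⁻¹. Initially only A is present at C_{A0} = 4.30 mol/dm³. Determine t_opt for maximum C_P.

For first-order series the maximum of C_P occurs at t_opt = ln(k₂/k₁)/(k₂−k₁).
= ln(3.79/1.01)/(3.79−1.01) = ln(3.752)/2.780 = 1.322/2.780 = 0.476 h.

0.476 h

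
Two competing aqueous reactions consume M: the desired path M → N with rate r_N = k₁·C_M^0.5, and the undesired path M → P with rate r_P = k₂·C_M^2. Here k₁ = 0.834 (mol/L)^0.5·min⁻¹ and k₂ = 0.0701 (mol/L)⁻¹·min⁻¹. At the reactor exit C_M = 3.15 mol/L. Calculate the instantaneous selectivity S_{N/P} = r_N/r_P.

2.13

S_{N/P} = r_N/r_P = (k₁·C_M^0.5)/(k₂·C_M^2) = (k₁/k₂)·C_M^-1.5.
= (0.834×3.150^0.5) / (0.0701×3.150^2) = 1.480/0.6956 = 2.13.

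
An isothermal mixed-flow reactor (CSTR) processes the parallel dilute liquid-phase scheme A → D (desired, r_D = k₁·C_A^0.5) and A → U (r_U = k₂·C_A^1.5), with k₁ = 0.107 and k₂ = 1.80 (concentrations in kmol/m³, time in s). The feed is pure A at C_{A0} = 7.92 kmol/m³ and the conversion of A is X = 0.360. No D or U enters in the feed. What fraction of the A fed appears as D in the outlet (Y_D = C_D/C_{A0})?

0.00417

Exit C_A = C_{A0}(1−X) = 7.92×0.640 = 5.069 kmol/m³.
A CSTR operates uniformly at the exit composition, giving r_D = 0.2409 and r_U = 20.54 (each k·C_A^n at C_A = 5.069).
Fraction of consumed A going to D: r_D/(r_D+r_U) = 0.01159.
C_D = 0.01159·C_{A0}·X = 0.01159×7.92×0.360 = 0.0330 kmol/m³; Y_D = C_D/C_{A0} = 0.00417.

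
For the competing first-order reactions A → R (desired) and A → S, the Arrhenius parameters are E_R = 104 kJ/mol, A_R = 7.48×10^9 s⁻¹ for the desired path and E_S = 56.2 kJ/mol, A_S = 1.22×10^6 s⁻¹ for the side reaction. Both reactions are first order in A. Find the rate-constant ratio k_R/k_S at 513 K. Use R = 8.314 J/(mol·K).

With equal orders, S_{R/S} = k_R/k_S = (A_R/A_S)·exp[(E_S−E_R)/(RT)].
(E_S−E_R)/(RT) = (56.2−104)×10³/(8.314×513) = -47800/4265 = -11.21.
k_R/k_S = (7.48×10^9/1.22×10^6)·exp(-11.21) = 6131 × 1.357×10^-5 = 0.0832.
Since E_R > E_S, raising the temperature improves selectivity toward R.

0.0832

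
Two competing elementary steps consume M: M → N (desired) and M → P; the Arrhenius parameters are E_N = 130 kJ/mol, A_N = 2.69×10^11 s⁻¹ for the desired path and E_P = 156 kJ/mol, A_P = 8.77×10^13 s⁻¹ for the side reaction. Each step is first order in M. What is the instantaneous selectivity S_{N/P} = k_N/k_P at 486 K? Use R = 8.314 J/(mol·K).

1.91

With equal orders, S_{N/P} = k_N/k_P = (A_N/A_P)·exp[(E_P−E_N)/(RT)].
(E_P−E_N)/(RT) = (156−130)×10³/(8.314×486) = 26000/4041 = 6.435.
k_N/k_P = (2.69×10^11/8.77×10^13)·exp(6.435) = 0.003067 × 623.1 = 1.91.
Since E_N < E_P, lowering the temperature improves selectivity toward N.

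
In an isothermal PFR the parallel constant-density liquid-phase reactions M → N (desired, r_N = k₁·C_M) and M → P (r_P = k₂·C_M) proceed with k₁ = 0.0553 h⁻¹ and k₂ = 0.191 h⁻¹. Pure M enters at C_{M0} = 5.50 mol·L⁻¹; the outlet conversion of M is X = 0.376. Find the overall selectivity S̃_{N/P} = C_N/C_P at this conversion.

0.290

C_M = C_{M0}(1−X) = 3.432 mol·L⁻¹.
Both paths are first order in M, so the instantaneous fraction to N is constant: dC_N/d(−C_M) = k₁/(k₁+k₂) = 0.2245.
C_N = 0.2245·(C_{M0}−C_M) = 0.2245×2.068 = 0.464 mol·L⁻¹.
C_P = (C_{M0}−C_M)−C_N = 1.604 mol·L⁻¹; S̃_{N/P} = 0.4643/1.604 = 0.290.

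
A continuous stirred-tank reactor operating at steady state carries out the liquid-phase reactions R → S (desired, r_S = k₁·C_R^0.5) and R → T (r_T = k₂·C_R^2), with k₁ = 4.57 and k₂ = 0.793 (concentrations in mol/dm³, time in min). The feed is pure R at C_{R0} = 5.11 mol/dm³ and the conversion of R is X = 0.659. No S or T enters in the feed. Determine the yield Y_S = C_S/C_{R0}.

0.471

Exit C_R = C_{R0}(1−X) = 5.11×0.341 = 1.743 mol/dm³.
In a CSTR the entire volume is at exit conditions, so r_S = 4.57×1.743^0.5 = 6.033 and r_T = 0.793×1.743^2 = 2.408.
Fraction of consumed R going to S: r_S/(r_S+r_T) = 0.7147.
C_S = 0.7147·C_{R0}·X = 0.7147×5.11×0.659 = 2.41 mol/dm³; Y_S = C_S/C_{R0} = 0.471.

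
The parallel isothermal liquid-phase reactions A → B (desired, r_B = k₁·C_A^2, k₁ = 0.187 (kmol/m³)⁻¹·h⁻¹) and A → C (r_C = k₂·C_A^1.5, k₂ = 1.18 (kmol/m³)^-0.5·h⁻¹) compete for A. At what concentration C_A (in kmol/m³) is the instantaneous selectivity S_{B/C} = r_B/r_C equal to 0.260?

2.69 kmol/m³

S_{B/C} = (k₁/k₂)·C_A^0.5 ⇒ C_A = (S·k₂/k₁)^(2).
= (0.260×1.18/0.187)^(2) = (1.641)^(2) = 2.69 kmol/m³.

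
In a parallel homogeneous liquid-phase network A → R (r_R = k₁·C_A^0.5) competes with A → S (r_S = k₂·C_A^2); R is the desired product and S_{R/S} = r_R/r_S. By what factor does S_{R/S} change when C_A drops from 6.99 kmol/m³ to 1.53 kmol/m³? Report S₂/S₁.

S_{R/S} = (k₁/k₂)·C_A^-1.5, so S₂/S₁ = (C_{A,2}/C_{A,1})^-1.5.
= (1.53/6.99)^(-1.5) = (0.2189)^(-1.5) = 9.77.

9.77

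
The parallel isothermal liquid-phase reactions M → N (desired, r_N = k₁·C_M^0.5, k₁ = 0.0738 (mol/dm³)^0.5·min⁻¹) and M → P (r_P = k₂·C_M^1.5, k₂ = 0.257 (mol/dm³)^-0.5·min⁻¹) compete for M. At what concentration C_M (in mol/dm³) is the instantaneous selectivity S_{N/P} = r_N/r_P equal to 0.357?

0.804 mol/dm³

S_{N/P} = (k₁/k₂)·C_M⁻¹ ⇒ C_M = (S·k₂/k₁)^(-1).
= (0.357×0.257/0.0738)^(-1) = (1.243)^(-1) = 0.804 mol/dm³.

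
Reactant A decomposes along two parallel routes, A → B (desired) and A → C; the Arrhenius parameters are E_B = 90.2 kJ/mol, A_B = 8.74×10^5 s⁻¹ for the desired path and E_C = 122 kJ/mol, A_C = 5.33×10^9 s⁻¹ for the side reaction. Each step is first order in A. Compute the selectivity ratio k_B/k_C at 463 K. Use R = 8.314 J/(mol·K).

Since both paths have the same order in A, the concentration cancels and S_{B/C} = k_B/k_C = (A_B/A_C)·exp[(E_C−E_B)/(RT)].
(E_C−E_B)/(RT) = (122−90.2)×10³/(8.314×463) = 31800/3849 = 8.261.
k_B/k_C = (8.74×10^5/5.33×10^9)·exp(8.261) = 1.640×10^-4 × 3870 = 0.635.

0.635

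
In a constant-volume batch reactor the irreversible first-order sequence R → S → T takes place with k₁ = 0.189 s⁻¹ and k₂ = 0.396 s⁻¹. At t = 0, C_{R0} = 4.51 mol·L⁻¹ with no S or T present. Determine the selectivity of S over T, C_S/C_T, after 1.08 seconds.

4.20

For first-order series with pure R initially, C_S(t) = k₁C_{R0}/(k₂−k₁)·(e^(−k₁t) − e^(−k₂t)).
e^(−k₁t) = e^(−0.189×1.08) = e^(−0.2041) = 0.8154; e^(−k₂t) = e^(−0.4277) = 0.6520.
C_S = 0.189×4.51/(0.396−0.189) × (0.8154−0.6520) = 4.118×0.1633 = 0.6726 mol·L⁻¹.
C_R = C_{R0}e^(−k₁t) = 3.677 mol·L⁻¹, so C_T = C_{R0}−C_R−C_S = 0.1601 mol·L⁻¹; C_S/C_T = 4.20.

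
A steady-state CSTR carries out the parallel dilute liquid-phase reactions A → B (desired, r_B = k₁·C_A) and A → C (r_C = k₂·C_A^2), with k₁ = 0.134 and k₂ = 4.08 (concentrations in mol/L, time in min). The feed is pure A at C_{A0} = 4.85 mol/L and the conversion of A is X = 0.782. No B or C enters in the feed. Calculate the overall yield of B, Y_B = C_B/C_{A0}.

Exit C_A = C_{A0}(1−X) = 4.85×0.218 = 1.057 mol/L.
In a CSTR the entire volume is at exit conditions, so r_B = 0.134×1.057 = 0.1417 and r_C = 4.08×1.057^2 = 4.561.
Fraction of consumed A going to B: r_B/(r_B+r_C) = 0.03013.
C_B = 0.03013·C_{A0}·X = 0.03013×4.85×0.782 = 0.114 mol/L; Y_B = C_B/C_{A0} = 0.0236.

0.0236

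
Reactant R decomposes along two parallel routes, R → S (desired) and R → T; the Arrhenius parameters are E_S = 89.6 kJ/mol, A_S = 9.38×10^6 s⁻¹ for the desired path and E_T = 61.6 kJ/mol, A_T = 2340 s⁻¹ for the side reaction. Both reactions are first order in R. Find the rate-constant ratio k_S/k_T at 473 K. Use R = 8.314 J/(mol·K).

3.24

k_S/k_T = (A_S/A_T)·exp[−(E_S−E_T)/(RT)] = (A_S/A_T)·exp[(E_T−E_S)/(RT)].
(E_T−E_S)/(RT) = (61.6−89.6)×10³/(8.314×473) = -28000/3933 = -7.120.
k_S/k_T = (9.38×10^6/2340)·exp(-7.120) = 4009 × 8.087×10^-4 = 3.24.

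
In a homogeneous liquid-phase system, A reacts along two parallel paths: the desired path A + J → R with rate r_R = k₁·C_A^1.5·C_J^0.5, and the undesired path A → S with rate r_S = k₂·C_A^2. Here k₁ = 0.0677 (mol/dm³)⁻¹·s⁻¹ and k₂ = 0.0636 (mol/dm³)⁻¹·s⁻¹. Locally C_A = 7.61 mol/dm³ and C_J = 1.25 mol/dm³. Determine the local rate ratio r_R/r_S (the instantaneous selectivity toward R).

S_{R/S} = r_R/r_S = (k₁·C_A^1.5·C_J^0.5)/(k₂·C_A^2) = (k₁/k₂)·C_A^-0.5·C_J^0.5.
= (0.0677×7.610^1.5×1.250^0.5) / (0.0636×7.610^2) = 1.589/3.683 = 0.431.

0.431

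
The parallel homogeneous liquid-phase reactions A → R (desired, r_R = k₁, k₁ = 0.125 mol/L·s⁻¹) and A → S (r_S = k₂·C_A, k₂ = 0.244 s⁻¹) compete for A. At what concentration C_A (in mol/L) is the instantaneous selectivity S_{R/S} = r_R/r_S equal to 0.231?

S_{R/S} = (k₁/k₂)·C_A⁻¹ ⇒ C_A = (S·k₂/k₁)^(-1).
= (0.231×0.244/0.125)^(-1) = (0.4509)^(-1) = 2.22 mol/L.

2.22 mol/L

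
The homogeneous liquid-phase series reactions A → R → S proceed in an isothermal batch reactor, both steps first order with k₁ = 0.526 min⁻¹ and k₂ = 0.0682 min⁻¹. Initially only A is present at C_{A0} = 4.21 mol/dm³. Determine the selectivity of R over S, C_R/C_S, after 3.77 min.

5.53

Solving the coupled first-order balances gives C_R(t) = [k₁/(k₂−k₁)]·C_{A0}·(e^(−k₁t) − e^(−k₂t)).
e^(−k₁t) = e^(−0.526×3.77) = e^(−1.983) = 0.1377; e^(−k₂t) = e^(−0.2571) = 0.7733.
C_R = 0.526×4.21/(0.0682−0.526) × (0.1377−0.7733) = (-4.837)×(-0.6356) = 3.075 mol/dm³.
C_A = C_{A0}e^(−k₁t) = 0.5795 mol/dm³, so C_S = C_{A0}−C_A−C_R = 0.5558 mol/dm³; C_R/C_S = 5.53.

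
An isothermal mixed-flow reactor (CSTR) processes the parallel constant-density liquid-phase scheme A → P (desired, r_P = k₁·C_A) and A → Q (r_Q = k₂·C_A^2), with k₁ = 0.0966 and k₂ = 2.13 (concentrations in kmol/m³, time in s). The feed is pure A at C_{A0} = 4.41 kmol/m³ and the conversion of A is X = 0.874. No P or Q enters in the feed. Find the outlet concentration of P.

0.291 kmol/m³

Exit C_A = C_{A0}(1−X) = 4.41×0.126 = 0.5557 kmol/m³.
In a CSTR the entire volume is at exit conditions, so r_P = 0.0966×0.5557 = 0.05368 and r_Q = 2.13×0.5557^2 = 0.6577.
Fraction of consumed A going to P: r_P/(r_P+r_Q) = 0.07546.
C_P = 0.07546·C_{A0}·X = 0.07546×4.41×0.874 = 0.291 kmol/m³.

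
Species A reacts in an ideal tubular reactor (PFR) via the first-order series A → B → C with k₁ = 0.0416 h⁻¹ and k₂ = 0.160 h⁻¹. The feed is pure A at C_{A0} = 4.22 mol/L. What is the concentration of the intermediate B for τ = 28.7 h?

The intermediate concentration in a first-order A→B→C sequence is C_B = k₁C_{A0}(e^(−k₁τ) − e^(−k₂τ))/(k₂−k₁).
e^(−k₁τ) = e^(−0.0416×28.7) = e^(−1.194) = 0.3030; e^(−k₂τ) = e^(−4.592) = 0.01013.
C_B = 0.0416×4.22/(0.160−0.0416) × (0.3030−0.01013) = 1.483×0.2929 = 0.4343 mol/L.

0.434 mol/L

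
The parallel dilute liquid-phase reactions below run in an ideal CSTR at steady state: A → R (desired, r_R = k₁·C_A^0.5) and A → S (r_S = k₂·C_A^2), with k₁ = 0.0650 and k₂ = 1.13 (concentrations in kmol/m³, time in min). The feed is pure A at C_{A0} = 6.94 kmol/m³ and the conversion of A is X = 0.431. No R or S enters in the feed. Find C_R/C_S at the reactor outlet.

0.00733

Exit C_A = C_{A0}(1−X) = 6.94×0.569 = 3.949 kmol/m³.
Rates in a CSTR are evaluated at the outlet concentration: r_R = 0.0650×3.949^0.5 = 0.1292, r_S = 1.13×3.949^2 = 17.62.
Overall selectivity = C_R/C_S = r_Rτ/(r_Sτ) = r_R/r_S = 0.00733.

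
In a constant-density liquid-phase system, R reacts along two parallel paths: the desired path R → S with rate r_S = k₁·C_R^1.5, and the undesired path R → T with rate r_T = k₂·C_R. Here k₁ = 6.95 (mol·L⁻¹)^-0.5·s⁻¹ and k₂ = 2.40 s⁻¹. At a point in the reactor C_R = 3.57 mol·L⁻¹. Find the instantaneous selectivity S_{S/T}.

S_{S/T} = r_S/r_T = (k₁·C_R^1.5)/(k₂·C_R) = (k₁/k₂)·C_R^0.5.
= (6.95×3.570^1.5) / (2.40×3.570) = 46.88/8.568 = 5.47.

5.47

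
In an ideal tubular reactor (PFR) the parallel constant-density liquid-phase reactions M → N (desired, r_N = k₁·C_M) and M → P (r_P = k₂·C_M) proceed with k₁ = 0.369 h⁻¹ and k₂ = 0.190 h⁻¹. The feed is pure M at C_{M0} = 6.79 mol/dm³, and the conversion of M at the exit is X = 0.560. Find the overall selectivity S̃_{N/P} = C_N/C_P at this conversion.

C_M = C_{M0}(1−X) = 2.988 mol/dm³.
Both paths are first order in M, so the instantaneous fraction to N is constant: dC_N/d(−C_M) = k₁/(k₁+k₂) = 0.6601.
C_N = 0.6601·(C_{M0}−C_M) = 0.6601×3.802 = 2.51 mol/dm³.
C_P = (C_{M0}−C_M)−C_N = 1.292 mol/dm³; S̃_{N/P} = 2.510/1.292 = 1.94.

1.94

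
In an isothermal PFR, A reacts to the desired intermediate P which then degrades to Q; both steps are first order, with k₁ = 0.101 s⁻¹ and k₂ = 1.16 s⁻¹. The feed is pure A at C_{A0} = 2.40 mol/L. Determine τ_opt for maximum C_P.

The intermediate peaks when r₁ = r₂, i.e. k₁e^(−k₁τ) = k₂e^(−k₂τ), giving τ_opt = ln(k₂/k₁)/(k₂−k₁).
= ln(1.16/0.101)/(1.16−0.101) = ln(11.49)/1.059 = 2.441/1.059 = 2.31 s.

2.31 s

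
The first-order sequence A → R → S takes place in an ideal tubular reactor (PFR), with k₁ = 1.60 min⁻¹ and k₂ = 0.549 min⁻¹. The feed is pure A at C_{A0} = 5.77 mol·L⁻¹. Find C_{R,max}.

Evaluating C_R at τ_opt = ln(k₂/k₁)/(k₂−k₁) gives C_{R,max}/C_{A0} = (k₁/k₂)^[k₂/(k₂−k₁)].
= (1.60/0.549)^(0.549/(0.549−1.60)) = (2.914)^(-0.5224) = 0.5719.
C_{R,max} = 0.5719×5.77 = 3.30 mol·L⁻¹.

3.30 mol·L⁻¹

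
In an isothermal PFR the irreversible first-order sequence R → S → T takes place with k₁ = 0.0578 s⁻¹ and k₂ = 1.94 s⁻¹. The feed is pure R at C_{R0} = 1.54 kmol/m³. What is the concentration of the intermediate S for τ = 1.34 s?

0.0403 kmol/m³

The intermediate concentration in a first-order A→B→C sequence is C_S = k₁C_{R0}(e^(−k₁τ) − e^(−k₂τ))/(k₂−k₁).
e^(−k₁τ) = e^(−0.0578×1.34) = e^(−0.07745) = 0.9255; e^(−k₂τ) = e^(−2.600) = 0.07430.
C_S = 0.0578×1.54/(1.94−0.0578) × (0.9255−0.07430) = 0.04729×0.8512 = 0.04025 kmol/m³.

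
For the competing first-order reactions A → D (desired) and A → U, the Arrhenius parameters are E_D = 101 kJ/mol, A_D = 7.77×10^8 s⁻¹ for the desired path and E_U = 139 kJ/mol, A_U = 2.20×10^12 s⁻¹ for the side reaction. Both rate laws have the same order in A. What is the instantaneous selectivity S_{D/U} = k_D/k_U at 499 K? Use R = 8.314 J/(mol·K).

k_D/k_U = (A_D/A_U)·exp[−(E_D−E_U)/(RT)] = (A_D/A_U)·exp[(E_U−E_D)/(RT)].
(E_U−E_D)/(RT) = (139−101)×10³/(8.314×499) = 38000/4149 = 9.160.
k_D/k_U = (7.77×10^8/2.20×10^12)·exp(9.160) = 3.532×10^-4 × 9505 = 3.36.
Since E_D < E_U, lowering the temperature improves selectivity toward D.

3.36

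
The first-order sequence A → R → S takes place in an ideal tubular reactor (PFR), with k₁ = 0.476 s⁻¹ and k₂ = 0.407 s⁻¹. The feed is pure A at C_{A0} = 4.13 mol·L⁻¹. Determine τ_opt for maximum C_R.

2.27 s

For first-order series the maximum of C_R occurs at τ_opt = ln(k₂/k₁)/(k₂−k₁).
= ln(0.407/0.476)/(0.407−0.476) = ln(0.8550)/-0.06900 = -0.1566/-0.06900 = 2.27 s.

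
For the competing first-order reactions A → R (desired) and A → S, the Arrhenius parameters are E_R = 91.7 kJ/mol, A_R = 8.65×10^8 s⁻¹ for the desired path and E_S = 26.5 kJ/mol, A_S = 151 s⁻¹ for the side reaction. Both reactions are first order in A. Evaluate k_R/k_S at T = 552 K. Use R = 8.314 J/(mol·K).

k_R/k_S = (A_R/A_S)·exp[−(E_R−E_S)/(RT)] = (A_R/A_S)·exp[(E_S−E_R)/(RT)].
(E_S−E_R)/(RT) = (26.5−91.7)×10³/(8.314×552) = -65200/4589 = -14.21.
k_R/k_S = (8.65×10^8/151)·exp(-14.21) = 5.728×10^6 × 6.761×10^-7 = 3.87.

3.87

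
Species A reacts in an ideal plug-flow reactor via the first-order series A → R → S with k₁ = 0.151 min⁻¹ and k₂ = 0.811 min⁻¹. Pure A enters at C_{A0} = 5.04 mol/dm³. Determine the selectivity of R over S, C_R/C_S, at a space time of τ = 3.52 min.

For first-order series with pure A initially, C_R(τ) = k₁C_{A0}/(k₂−k₁)·(e^(−k₁τ) − e^(−k₂τ)).
e^(−k₁τ) = e^(−0.151×3.52) = e^(−0.5315) = 0.5877; e^(−k₂τ) = e^(−2.855) = 0.05757.
C_R = 0.151×5.04/(0.811−0.151) × (0.5877−0.05757) = 1.153×0.5301 = 0.6113 mol/dm³.
C_A = C_{A0}e^(−k₁τ) = 2.962 mol/dm³, so C_S = C_{A0}−C_A−C_R = 1.467 mol/dm³; C_R/C_S = 0.417.

0.417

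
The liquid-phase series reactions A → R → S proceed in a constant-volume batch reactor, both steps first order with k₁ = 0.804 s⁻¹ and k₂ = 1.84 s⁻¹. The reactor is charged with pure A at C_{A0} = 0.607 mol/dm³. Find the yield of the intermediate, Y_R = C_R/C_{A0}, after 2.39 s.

0.104

Solving the coupled first-order balances gives C_R(t) = [k₁/(k₂−k₁)]·C_{A0}·(e^(−k₁t) − e^(−k₂t)).
e^(−k₁t) = e^(−0.804×2.39) = e^(−1.922) = 0.1464; e^(−k₂t) = e^(−4.398) = 0.01231.
C_R = 0.804×0.607/(1.84−0.804) × (0.1464−0.01231) = 0.4711×0.1341 = 0.06316 mol/dm³.
Y_R = C_R/C_{A0} = 0.06316/0.607 = 0.104.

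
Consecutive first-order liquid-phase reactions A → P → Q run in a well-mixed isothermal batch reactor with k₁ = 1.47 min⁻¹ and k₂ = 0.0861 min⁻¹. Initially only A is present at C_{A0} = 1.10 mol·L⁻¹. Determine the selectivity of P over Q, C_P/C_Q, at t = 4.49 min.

2.59

For first-order series with pure A initially, C_P(t) = k₁C_{A0}/(k₂−k₁)·(e^(−k₁t) − e^(−k₂t)).
e^(−k₁t) = e^(−1.47×4.49) = e^(−6.600) = 0.001360; e^(−k₂t) = e^(−0.3866) = 0.6794.
C_P = 1.47×1.10/(0.0861−1.47) × (0.001360−0.6794) = (-1.168)×(-0.6780) = 0.7922 mol·L⁻¹.
C_A = C_{A0}e^(−k₁t) = 0.001496 mol·L⁻¹, so C_Q = C_{A0}−C_A−C_P = 0.3063 mol·L⁻¹; C_P/C_Q = 2.59.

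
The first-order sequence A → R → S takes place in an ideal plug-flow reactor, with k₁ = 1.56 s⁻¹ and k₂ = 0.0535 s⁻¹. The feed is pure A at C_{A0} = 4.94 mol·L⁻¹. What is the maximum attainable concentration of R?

4.38 mol·L⁻¹

Evaluating C_R at τ_opt = ln(k₂/k₁)/(k₂−k₁) gives C_{R,max}/C_{A0} = (k₁/k₂)^[k₂/(k₂−k₁)].
= (1.56/0.0535)^(0.0535/(0.0535−1.56)) = (29.16)^(-0.03551) = 0.8871.
C_{R,max} = 0.8871×4.94 = 4.38 mol·L⁻¹.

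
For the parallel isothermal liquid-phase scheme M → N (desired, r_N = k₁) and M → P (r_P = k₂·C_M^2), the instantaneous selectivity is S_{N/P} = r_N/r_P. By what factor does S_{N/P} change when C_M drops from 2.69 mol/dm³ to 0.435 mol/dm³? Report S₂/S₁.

38.2

S_{N/P} = (k₁/k₂)·C_M^-2, so S₂/S₁ = (C_{M,2}/C_{M,1})^-2.
= (0.435/2.69)^(-2) = (0.1617)^(-2) = 38.2.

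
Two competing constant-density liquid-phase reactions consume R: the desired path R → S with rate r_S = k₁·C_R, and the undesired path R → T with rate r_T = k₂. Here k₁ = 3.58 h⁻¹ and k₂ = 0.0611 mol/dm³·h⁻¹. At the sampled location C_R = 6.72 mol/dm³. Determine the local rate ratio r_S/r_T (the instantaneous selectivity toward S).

S_{S/T} = r_S/r_T = (k₁·C_R)/(k₂) = (k₁/k₂)·C_R.
= (3.58×6.720) / (0.0611) = 24.06/0.06110 = 394.

394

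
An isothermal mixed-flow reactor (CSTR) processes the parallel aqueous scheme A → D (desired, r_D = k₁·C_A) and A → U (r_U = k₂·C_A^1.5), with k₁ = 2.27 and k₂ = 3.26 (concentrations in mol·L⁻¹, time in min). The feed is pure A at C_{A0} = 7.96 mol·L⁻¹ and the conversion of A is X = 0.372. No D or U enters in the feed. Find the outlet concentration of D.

0.703 mol·L⁻¹

Exit C_A = C_{A0}(1−X) = 7.96×0.628 = 4.999 mol·L⁻¹.
A CSTR operates uniformly at the exit composition, giving r_D = 11.35 and r_U = 36.44 (each k·C_A^n at C_A = 4.999).
Fraction of consumed A going to D: r_D/(r_D+r_U) = 0.2375.
C_D = 0.2375·C_{A0}·X = 0.2375×7.96×0.372 = 0.703 mol·L⁻¹.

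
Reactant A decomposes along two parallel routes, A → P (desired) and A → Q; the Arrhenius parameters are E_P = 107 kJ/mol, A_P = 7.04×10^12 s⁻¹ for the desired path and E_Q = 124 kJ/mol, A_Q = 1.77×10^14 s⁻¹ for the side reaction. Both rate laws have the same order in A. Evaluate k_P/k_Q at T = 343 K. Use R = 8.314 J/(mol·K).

With equal orders, S_{P/Q} = k_P/k_Q = (A_P/A_Q)·exp[(E_Q−E_P)/(RT)].
(E_Q−E_P)/(RT) = (124−107)×10³/(8.314×343) = 17000/2852 = 5.961.
k_P/k_Q = (7.04×10^12/1.77×10^14)·exp(5.961) = 0.03977 × 388.1 = 15.4.

15.4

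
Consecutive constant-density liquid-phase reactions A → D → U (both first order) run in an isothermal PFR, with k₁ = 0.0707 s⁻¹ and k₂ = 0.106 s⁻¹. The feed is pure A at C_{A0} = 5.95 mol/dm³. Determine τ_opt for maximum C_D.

For first-order series the maximum of C_D occurs at τ_opt = ln(k₂/k₁)/(k₂−k₁).
= ln(0.106/0.0707)/(0.106−0.0707) = ln(1.499)/0.03530 = 0.4050/0.03530 = 11.5 s.

11.5 s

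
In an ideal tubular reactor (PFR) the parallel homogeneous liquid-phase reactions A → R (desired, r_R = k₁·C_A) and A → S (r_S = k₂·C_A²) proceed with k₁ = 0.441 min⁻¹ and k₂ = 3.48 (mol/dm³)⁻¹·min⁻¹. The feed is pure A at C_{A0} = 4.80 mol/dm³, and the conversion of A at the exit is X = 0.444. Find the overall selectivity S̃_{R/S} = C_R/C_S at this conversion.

C_A = C_{A0}(1−X) = 2.669 mol/dm³.
Along a PFR/batch, dC_R/dC_A = −r_R/(r_R+r_S) = −k₁/(k₁+k₂·C_A).
Integrating from C_{A0} to C_A: C_R = (0.441/3.48)·ln[(0.441+3.48·4.80)/(0.441+3.48·2.67)] = 0.1267·ln(17.14/9.728) = 0.07181 mol/dm³.
C_S = (C_{A0}−C_A)−C_R = 2.059 mol/dm³; S̃_{R/S} = 0.07181/2.059 = 0.0349.

0.0349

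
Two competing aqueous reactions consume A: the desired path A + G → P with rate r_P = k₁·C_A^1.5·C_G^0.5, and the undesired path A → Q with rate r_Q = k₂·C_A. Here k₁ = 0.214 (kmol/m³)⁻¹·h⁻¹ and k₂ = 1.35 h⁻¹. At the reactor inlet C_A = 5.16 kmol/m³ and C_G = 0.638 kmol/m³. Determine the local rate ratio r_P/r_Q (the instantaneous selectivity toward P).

0.288

S_{P/Q} = r_P/r_Q = (k₁·C_A^1.5·C_G^0.5)/(k₂·C_A) = (k₁/k₂)·C_A^0.5·C_G^0.5.
= (0.214×5.160^1.5×0.6380^0.5) / (1.35×5.160) = 2.004/6.966 = 0.288.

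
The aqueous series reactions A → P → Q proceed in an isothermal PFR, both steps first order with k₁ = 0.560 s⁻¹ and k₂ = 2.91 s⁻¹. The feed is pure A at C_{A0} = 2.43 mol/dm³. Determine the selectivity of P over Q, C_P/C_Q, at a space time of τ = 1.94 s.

0.136

Solving the coupled first-order balances gives C_P(τ) = [k₁/(k₂−k₁)]·C_{A0}·(e^(−k₁τ) − e^(−k₂τ)).
e^(−k₁τ) = e^(−0.560×1.94) = e^(−1.086) = 0.3374; e^(−k₂τ) = e^(−5.645) = 0.003534.
C_P = 0.560×2.43/(2.91−0.560) × (0.3374−0.003534) = 0.5791×0.3339 = 0.1933 mol/dm³.
C_A = C_{A0}e^(−k₁τ) = 0.8200 mol/dm³, so C_Q = C_{A0}−C_A−C_P = 1.417 mol/dm³; C_P/C_Q = 0.136.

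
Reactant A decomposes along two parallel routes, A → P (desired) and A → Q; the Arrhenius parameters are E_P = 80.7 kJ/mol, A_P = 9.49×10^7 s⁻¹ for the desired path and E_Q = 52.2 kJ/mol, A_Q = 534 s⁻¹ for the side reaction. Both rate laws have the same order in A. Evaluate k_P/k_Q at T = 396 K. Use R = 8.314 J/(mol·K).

30.9

k_P/k_Q = (A_P/A_Q)·exp[−(E_P−E_Q)/(RT)] = (A_P/A_Q)·exp[(E_Q−E_P)/(RT)].
(E_Q−E_P)/(RT) = (52.2−80.7)×10³/(8.314×396) = -28500/3292 = -8.656.
k_P/k_Q = (9.49×10^7/534)·exp(-8.656) = 1.777×10^5 × 1.740×10^-4 = 30.9.
Since E_P > E_Q, raising the temperature improves selectivity toward P.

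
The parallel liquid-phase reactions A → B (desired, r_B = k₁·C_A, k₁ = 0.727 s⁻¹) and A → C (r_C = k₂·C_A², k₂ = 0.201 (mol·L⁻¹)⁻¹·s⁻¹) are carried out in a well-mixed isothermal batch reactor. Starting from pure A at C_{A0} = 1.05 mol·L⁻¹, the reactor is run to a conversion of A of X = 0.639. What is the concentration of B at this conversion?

0.561 mol·L⁻¹

C_A = C_{A0}(1−X) = 0.3790 mol·L⁻¹.
Along a PFR/batch, dC_B/dC_A = −r_B/(r_B+r_C) = −k₁/(k₁+k₂·C_A).
Integrating from C_{A0} to C_A: C_B = (0.727/0.201)·ln[(0.727+0.201·1.05)/(0.727+0.201·0.379)] = 3.617·ln(0.9381/0.8032) = 0.5614 mol·L⁻¹.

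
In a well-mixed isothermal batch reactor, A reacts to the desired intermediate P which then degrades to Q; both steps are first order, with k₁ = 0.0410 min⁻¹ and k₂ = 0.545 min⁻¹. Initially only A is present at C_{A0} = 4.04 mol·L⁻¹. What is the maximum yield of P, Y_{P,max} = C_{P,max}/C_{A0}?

At the optimum, C_{P,max}/C_{A0} = (k₁/k₂)^[k₂/(k₂−k₁)].
= (0.0410/0.545)^(0.545/(0.545−0.0410)) = (0.07523)^(1.081) = 0.06095.

0.0610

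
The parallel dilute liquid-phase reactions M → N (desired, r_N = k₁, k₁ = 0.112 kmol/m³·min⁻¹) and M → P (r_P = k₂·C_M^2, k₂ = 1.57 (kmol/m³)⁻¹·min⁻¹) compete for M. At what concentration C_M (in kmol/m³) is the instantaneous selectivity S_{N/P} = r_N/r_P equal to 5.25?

S_{N/P} = (k₁/k₂)·C_M^-2 ⇒ C_M = (S·k₂/k₁)^(-0.5).
= (5.25×1.57/0.112)^(-0.5) = (73.59)^(-0.5) = 0.117 kmol/m³.

0.117 kmol/m³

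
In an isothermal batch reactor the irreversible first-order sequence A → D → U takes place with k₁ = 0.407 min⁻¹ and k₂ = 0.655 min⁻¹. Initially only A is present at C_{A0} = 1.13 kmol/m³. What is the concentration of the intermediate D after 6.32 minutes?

0.112 kmol/m³

For first-order series with pure A initially, C_D(t) = k₁C_{A0}/(k₂−k₁)·(e^(−k₁t) − e^(−k₂t)).
e^(−k₁t) = e^(−0.407×6.32) = e^(−2.572) = 0.07636; e^(−k₂t) = e^(−4.140) = 0.01593.
C_D = 0.407×1.13/(0.655−0.407) × (0.07636−0.01593) = 1.854×0.06044 = 0.1121 kmol/m³.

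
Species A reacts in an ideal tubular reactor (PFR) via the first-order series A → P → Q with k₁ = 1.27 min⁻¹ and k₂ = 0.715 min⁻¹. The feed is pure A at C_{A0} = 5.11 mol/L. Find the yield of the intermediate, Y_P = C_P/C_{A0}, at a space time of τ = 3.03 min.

0.213

For first-order series with pure A initially, C_P(τ) = k₁C_{A0}/(k₂−k₁)·(e^(−k₁τ) − e^(−k₂τ)).
e^(−k₁τ) = e^(−1.27×3.03) = e^(−3.848) = 0.02132; e^(−k₂τ) = e^(−2.166) = 0.1146.
C_P = 1.27×5.11/(0.715−1.27) × (0.02132−0.1146) = (-11.69)×(-0.09326) = 1.091 mol/L.
Y_P = C_P/C_{A0} = 1.091/5.11 = 0.213.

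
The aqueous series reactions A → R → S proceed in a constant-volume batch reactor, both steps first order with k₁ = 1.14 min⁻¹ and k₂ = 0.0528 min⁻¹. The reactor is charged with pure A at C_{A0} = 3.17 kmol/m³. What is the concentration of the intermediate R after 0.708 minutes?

1.72 kmol/m³

For first-order series with pure A initially, C_R(t) = k₁C_{A0}/(k₂−k₁)·(e^(−k₁t) − e^(−k₂t)).
e^(−k₁t) = e^(−1.14×0.708) = e^(−0.8071) = 0.4461; e^(−k₂t) = e^(−0.03738) = 0.9633.
C_R = 1.14×3.17/(0.0528−1.14) × (0.4461−0.9633) = (-3.324)×(-0.5172) = 1.719 kmol/m³.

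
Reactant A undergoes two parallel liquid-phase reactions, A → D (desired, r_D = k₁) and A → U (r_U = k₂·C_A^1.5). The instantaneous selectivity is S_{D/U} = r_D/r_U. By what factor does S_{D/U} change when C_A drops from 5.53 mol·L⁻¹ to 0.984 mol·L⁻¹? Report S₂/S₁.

S_{D/U} = (k₁/k₂)·C_A^-1.5, so S₂/S₁ = (C_{A,2}/C_{A,1})^-1.5.
= (0.984/5.53)^(-1.5) = (0.1779)^(-1.5) = 13.3.

13.3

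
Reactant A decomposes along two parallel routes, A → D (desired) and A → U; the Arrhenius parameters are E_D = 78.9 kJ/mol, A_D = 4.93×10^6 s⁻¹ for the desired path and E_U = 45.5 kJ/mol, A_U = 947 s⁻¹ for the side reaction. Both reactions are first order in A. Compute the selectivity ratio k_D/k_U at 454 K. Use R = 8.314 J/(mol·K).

k_D/k_U = (A_D/A_U)·exp[−(E_D−E_U)/(RT)] = (A_D/A_U)·exp[(E_U−E_D)/(RT)].
(E_U−E_D)/(RT) = (45.5−78.9)×10³/(8.314×454) = -33400/3775 = -8.849.
k_D/k_U = (4.93×10^6/947)·exp(-8.849) = 5206 × 1.436×10^-4 = 0.747.
Since E_D > E_U, raising the temperature improves selectivity toward D.

0.747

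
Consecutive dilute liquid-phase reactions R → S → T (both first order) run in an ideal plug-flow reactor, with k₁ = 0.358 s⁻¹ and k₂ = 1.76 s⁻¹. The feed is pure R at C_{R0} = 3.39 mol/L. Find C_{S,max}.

For a first-order series the maximum intermediate yield is C_{S,max}/C_{R0} = (k₁/k₂)^[k₂/(k₂−k₁)].
= (0.358/1.76)^(1.76/(1.76−0.358)) = (0.2034)^(1.255) = 0.1354.
C_{S,max} = 0.1354×3.39 = 0.459 mol/L.

0.459 mol/L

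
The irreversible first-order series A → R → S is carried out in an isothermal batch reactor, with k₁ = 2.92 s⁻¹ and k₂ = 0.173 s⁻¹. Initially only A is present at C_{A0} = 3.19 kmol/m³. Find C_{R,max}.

For a first-order series the maximum intermediate yield is C_{R,max}/C_{A0} = (k₁/k₂)^[k₂/(k₂−k₁)].
= (2.92/0.173)^(0.173/(0.173−2.92)) = (16.88)^(-0.06298) = 0.8370.
C_{R,max} = 0.8370×3.19 = 2.67 kmol/m³.

2.67 kmol/m³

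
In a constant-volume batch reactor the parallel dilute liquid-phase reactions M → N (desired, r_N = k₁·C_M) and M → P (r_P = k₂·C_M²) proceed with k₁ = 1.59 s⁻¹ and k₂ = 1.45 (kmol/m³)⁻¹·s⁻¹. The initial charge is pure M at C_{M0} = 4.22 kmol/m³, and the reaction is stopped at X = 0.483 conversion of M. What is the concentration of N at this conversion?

C_M = C_{M0}(1−X) = 2.182 kmol/m³.
Along a PFR/batch, dC_N/dC_M = −r_N/(r_N+r_P) = −k₁/(k₁+k₂·C_M).
Integrating from C_{M0} to C_M: C_N = (1.59/1.45)·ln[(1.59+1.45·4.22)/(1.59+1.45·2.18)] = 1.097·ln(7.709/4.754) = 0.5302 kmol/m³.

0.530 kmol/m³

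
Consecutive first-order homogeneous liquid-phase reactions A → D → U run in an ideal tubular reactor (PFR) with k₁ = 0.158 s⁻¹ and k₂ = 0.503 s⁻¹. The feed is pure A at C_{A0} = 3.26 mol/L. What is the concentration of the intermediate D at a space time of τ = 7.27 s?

0.435 mol/L

Solving the coupled first-order balances gives C_D(τ) = [k₁/(k₂−k₁)]·C_{A0}·(e^(−k₁τ) − e^(−k₂τ)).
e^(−k₁τ) = e^(−0.158×7.27) = e^(−1.149) = 0.3171; e^(−k₂τ) = e^(−3.657) = 0.02581.
C_D = 0.158×3.26/(0.503−0.158) × (0.3171−0.02581) = 1.493×0.2912 = 0.4348 mol/L.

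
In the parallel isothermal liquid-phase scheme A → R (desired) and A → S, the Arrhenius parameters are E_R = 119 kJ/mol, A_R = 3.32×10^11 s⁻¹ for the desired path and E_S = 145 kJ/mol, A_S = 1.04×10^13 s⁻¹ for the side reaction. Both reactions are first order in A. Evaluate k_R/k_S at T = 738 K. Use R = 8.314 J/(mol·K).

2.21

With equal orders, S_{R/S} = k_R/k_S = (A_R/A_S)·exp[(E_S−E_R)/(RT)].
(E_S−E_R)/(RT) = (145−119)×10³/(8.314×738) = 26000/6136 = 4.237.
k_R/k_S = (3.32×10^11/1.04×10^13)·exp(4.237) = 0.03192 × 69.23 = 2.21.
Since E_R < E_S, lowering the temperature improves selectivity toward R.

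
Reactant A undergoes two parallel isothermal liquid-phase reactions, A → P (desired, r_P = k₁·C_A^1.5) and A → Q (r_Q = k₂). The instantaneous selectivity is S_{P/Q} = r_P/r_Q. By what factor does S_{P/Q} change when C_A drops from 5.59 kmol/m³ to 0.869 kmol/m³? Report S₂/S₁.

S_{P/Q} = (k₁/k₂)·C_A^1.5, so S₂/S₁ = (C_{A,2}/C_{A,1})^1.5.
= (0.869/5.59)^1.5 = (0.1555)^1.5 = 0.0613.
Selectivity toward P falls as C_A falls — high-concentration operation is favoured.

0.0613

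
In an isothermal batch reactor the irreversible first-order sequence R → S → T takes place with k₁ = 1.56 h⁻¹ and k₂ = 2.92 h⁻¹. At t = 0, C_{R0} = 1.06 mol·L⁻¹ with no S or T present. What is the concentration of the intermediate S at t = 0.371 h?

0.270 mol·L⁻¹

For first-order series with pure R initially, C_S(t) = k₁C_{R0}/(k₂−k₁)·(e^(−k₁t) − e^(−k₂t)).
e^(−k₁t) = e^(−1.56×0.371) = e^(−0.5788) = 0.5606; e^(−k₂t) = e^(−1.083) = 0.3385.
C_S = 1.56×1.06/(2.92−1.56) × (0.5606−0.3385) = 1.216×0.2221 = 0.2701 mol·L⁻¹.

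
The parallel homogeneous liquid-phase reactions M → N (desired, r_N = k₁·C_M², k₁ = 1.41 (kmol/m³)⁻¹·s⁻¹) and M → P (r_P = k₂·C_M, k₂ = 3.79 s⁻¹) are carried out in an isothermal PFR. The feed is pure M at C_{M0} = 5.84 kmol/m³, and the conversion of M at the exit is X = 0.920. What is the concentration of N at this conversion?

2.70 kmol/m³

C_M = C_{M0}(1−X) = 0.4672 kmol/m³.
Along a PFR/batch, dC_P/dC_M = −r_P/(r_N+r_P) = −k₂/(k₂+k₁·C_M).
Integrating from C_{M0} to C_M: C_P = (3.79/1.41)·ln[(3.79+1.41·5.84)/(3.79+1.41·0.467)] = 2.688·ln(12.02/4.449) = 2.673 kmol/m³.
Then C_N = (C_{M0}−C_M) − C_P = 5.373 − 2.673 = 2.700 kmol/m³.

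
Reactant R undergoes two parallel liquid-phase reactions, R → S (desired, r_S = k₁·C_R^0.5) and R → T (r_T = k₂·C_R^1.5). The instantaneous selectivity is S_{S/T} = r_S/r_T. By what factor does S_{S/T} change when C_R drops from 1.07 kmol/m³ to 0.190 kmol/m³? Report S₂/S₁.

S_{S/T} = (k₁/k₂)·C_R⁻¹, so S₂/S₁ = (C_{R,2}/C_{R,1})⁻¹.
= 1.07/0.190 = 5.63.

5.63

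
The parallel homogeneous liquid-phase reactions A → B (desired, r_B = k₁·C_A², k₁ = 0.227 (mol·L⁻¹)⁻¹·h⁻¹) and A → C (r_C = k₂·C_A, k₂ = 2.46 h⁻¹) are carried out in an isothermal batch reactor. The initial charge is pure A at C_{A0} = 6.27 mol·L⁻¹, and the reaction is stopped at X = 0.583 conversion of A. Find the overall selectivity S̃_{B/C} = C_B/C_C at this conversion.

0.403

C_A = C_{A0}(1−X) = 2.615 mol·L⁻¹.
Along a PFR/batch, dC_C/dC_A = −r_C/(r_B+r_C) = −k₂/(k₂+k₁·C_A).
Integrating from C_{A0} to C_A: C_C = (2.46/0.227)·ln[(2.46+0.227·6.27)/(2.46+0.227·2.61)] = 10.84·ln(3.883/3.054) = 2.605 mol·L⁻¹.
Then C_B = (C_{A0}−C_A) − C_C = 3.655 − 2.605 = 1.050 mol·L⁻¹.
S̃_{B/C} = C_B/C_C = 1.050/2.605 = 0.403.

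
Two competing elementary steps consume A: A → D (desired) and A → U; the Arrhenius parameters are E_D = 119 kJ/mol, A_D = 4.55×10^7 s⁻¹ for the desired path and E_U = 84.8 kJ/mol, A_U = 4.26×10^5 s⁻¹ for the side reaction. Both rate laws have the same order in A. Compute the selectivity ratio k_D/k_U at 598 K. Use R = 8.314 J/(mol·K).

With equal orders, S_{D/U} = k_D/k_U = (A_D/A_U)·exp[(E_U−E_D)/(RT)].
(E_U−E_D)/(RT) = (84.8−119)×10³/(8.314×598) = -34200/4972 = -6.879.
k_D/k_U = (4.55×10^7/4.26×10^5)·exp(-6.879) = 106.8 × 0.001029 = 0.110.

0.110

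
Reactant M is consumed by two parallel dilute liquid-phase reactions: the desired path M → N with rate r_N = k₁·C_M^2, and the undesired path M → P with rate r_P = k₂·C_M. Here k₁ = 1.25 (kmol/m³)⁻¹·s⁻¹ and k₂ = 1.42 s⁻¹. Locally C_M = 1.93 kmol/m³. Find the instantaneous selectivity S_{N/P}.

S_{N/P} = r_N/r_P = (k₁·C_M^2)/(k₂·C_M) = (k₁/k₂)·C_M.
= (1.25×1.930^2) / (1.42×1.930) = 4.656/2.741 = 1.70.
Since the desired path is higher order in M, keeping C_M high (PFR or concentrated feed) favours N.

1.70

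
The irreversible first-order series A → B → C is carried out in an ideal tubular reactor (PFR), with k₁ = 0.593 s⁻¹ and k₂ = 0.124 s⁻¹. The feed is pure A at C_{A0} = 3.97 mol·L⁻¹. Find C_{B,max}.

At the optimum, C_{B,max}/C_{A0} = (k₁/k₂)^[k₂/(k₂−k₁)].
= (0.593/0.124)^(0.124/(0.124−0.593)) = (4.782)^(-0.2644) = 0.6612.
C_{B,max} = 0.6612×3.97 = 2.62 mol·L⁻¹.

2.62 mol·L⁻¹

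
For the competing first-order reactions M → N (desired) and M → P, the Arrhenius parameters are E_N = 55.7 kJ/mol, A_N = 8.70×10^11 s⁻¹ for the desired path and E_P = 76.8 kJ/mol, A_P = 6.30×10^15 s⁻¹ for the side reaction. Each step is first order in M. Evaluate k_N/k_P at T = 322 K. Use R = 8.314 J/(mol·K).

0.366

Since both paths have the same order in M, the concentration cancels and S_{N/P} = k_N/k_P = (A_N/A_P)·exp[(E_P−E_N)/(RT)].
(E_P−E_N)/(RT) = (76.8−55.7)×10³/(8.314×322) = 21100/2677 = 7.882.
k_N/k_P = (8.70×10^11/6.30×10^15)·exp(7.882) = 1.381×10^-4 × 2648 = 0.366.
Since E_N < E_P, lowering the temperature improves selectivity toward N.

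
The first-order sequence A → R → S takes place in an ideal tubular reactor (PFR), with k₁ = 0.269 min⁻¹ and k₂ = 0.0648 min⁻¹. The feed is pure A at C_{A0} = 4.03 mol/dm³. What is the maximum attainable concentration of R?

Evaluating C_R at τ_opt = ln(k₂/k₁)/(k₂−k₁) gives C_{R,max}/C_{A0} = (k₁/k₂)^[k₂/(k₂−k₁)].
= (0.269/0.0648)^(0.0648/(0.0648−0.269)) = (4.151)^(-0.3173) = 0.6365.
C_{R,max} = 0.6365×4.03 = 2.57 mol/dm³.

2.57 mol/dm³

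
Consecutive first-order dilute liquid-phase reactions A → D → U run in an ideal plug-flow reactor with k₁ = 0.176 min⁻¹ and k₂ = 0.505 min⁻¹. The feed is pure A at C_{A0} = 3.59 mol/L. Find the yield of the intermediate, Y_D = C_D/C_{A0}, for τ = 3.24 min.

Solving the coupled first-order balances gives C_D(τ) = [k₁/(k₂−k₁)]·C_{A0}·(e^(−k₁τ) − e^(−k₂τ)).
e^(−k₁τ) = e^(−0.176×3.24) = e^(−0.5702) = 0.5654; e^(−k₂τ) = e^(−1.636) = 0.1947.
C_D = 0.176×3.59/(0.505−0.176) × (0.5654−0.1947) = 1.920×0.3707 = 0.7119 mol/L.
Y_D = C_D/C_{A0} = 0.7119/3.59 = 0.198.

0.198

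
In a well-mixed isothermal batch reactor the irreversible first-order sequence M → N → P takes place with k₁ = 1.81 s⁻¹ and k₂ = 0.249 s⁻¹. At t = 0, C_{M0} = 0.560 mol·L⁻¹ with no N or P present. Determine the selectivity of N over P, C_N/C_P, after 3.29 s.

Solving the coupled first-order balances gives C_N(t) = [k₁/(k₂−k₁)]·C_{M0}·(e^(−k₁t) − e^(−k₂t)).
e^(−k₁t) = e^(−1.81×3.29) = e^(−5.955) = 0.002593; e^(−k₂t) = e^(−0.8192) = 0.4408.
C_N = 1.81×0.560/(0.249−1.81) × (0.002593−0.4408) = (-0.6493)×(-0.4382) = 0.2845 mol·L⁻¹.
C_M = C_{M0}e^(−k₁t) = 0.001452 mol·L⁻¹, so C_P = C_{M0}−C_M−C_N = 0.2740 mol·L⁻¹; C_N/C_P = 1.04.

1.04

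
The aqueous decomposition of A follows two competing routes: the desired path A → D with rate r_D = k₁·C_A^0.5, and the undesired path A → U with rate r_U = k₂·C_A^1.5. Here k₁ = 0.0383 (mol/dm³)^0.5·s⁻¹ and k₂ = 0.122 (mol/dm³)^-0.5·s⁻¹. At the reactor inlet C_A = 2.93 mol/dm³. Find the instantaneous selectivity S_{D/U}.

0.107

S_{D/U} = r_D/r_U = (k₁·C_A^0.5)/(k₂·C_A^1.5) = (k₁/k₂)·C_A⁻¹.
= (0.0383×2.930^0.5) / (0.122×2.930^1.5) = 0.06556/0.6119 = 0.107.
The undesired path is higher order in A, so low C_A (CSTR or dilute feed) favours D.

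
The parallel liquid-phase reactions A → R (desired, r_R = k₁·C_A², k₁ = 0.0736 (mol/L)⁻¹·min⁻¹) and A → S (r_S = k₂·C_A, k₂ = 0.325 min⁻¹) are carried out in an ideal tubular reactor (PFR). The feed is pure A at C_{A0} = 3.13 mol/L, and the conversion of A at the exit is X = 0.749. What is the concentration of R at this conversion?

C_A = C_{A0}(1−X) = 0.7856 mol/L.
Along a PFR/batch, dC_S/dC_A = −r_S/(r_R+r_S) = −k₂/(k₂+k₁·C_A).
Integrating from C_{A0} to C_A: C_S = (0.325/0.0736)·ln[(0.325+0.0736·3.13)/(0.325+0.0736·0.786)] = 4.416·ln(0.5554/0.3828) = 1.643 mol/L.
Then C_R = (C_{A0}−C_A) − C_S = 2.344 − 1.643 = 0.7014 mol/L.

0.701 mol/L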